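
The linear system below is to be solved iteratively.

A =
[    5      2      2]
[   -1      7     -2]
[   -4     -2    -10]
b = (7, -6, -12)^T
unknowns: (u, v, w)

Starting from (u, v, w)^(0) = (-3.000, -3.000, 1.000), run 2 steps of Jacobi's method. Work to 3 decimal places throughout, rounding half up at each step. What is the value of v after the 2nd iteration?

0.314

Iteration 1:
  u = (7 - (2)·-3.000 - (2)·1.000) / (5) = 2.200
  v = (-6 - (-1)·-3.000 - (-2)·1.000) / (7) = -1.000
  w = (-12 - (-4)·-3.000 - (-2)·-3.000) / (-10) = 3.000
Iteration 2:
  u = (7 - (2)·-1.000 - (2)·3.000) / (5) = 0.600
  v = (-6 - (-1)·2.200 - (-2)·3.000) / (7) = 0.314
  w = (-12 - (-4)·2.200 - (-2)·-1.000) / (-10) = 0.520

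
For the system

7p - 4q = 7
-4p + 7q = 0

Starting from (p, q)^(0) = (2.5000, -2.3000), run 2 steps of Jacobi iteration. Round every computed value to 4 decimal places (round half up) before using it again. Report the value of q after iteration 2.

Iteration 1:
  p = (7 - (-4)·-2.3000) / (7) = -0.3143
  q = (0 - (-4)·2.5000) / (7) = 1.4286
Iteration 2:
  p = (7 - (-4)·1.4286) / (7) = 1.8163
  q = (0 - (-4)·-0.3143) / (7) = -0.1796

-0.1796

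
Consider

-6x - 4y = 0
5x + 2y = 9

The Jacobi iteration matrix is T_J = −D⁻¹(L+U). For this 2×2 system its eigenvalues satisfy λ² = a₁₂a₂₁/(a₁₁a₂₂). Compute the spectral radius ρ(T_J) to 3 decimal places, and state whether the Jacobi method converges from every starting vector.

1.291

a₁₂a₂₁/(a₁₁a₂₂) = (-4)·(5) / ((-6)·(2)) = 1.666667
ρ = √|1.666667| = √1.666667 = 1.291
ρ > 1, so Jacobi diverges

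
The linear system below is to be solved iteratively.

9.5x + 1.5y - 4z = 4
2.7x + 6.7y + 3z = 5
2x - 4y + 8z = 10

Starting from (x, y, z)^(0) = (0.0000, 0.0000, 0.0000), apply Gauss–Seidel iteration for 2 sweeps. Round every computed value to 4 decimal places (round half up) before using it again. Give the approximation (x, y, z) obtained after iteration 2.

Iteration 1:
  x = (4 - (1.5)·0.0000 - (-4)·0.0000) / (9.5) = 0.4211
  y = (5 - (2.7)·0.4211 - (3)·0.0000) / (6.7) = 0.5766
  z = (10 - (2)·0.4211 - (-4)·0.5766) / (8) = 1.4330
Iteration 2:
  x = (4 - (1.5)·0.5766 - (-4)·1.4330) / (9.5) = 0.9334
  y = (5 - (2.7)·0.9334 - (3)·1.4330) / (6.7) = -0.2715
  z = (10 - (2)·0.9334 - (-4)·-0.2715) / (8) = 0.8809

(0.9334, -0.2715, 0.8809)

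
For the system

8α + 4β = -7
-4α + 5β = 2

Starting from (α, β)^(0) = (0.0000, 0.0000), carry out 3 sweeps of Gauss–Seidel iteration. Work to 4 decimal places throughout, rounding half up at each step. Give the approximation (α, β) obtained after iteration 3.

Iteration 1:
  α = (-7 - (4)·0.0000) / (8) = -0.8750
  β = (2 - (-4)·-0.8750) / (5) = -0.3000
Iteration 2:
  α = (-7 - (4)·-0.3000) / (8) = -0.7250
  β = (2 - (-4)·-0.7250) / (5) = -0.1800
Iteration 3:
  α = (-7 - (4)·-0.1800) / (8) = -0.7850
  β = (2 - (-4)·-0.7850) / (5) = -0.2280

(-0.7850, -0.2280)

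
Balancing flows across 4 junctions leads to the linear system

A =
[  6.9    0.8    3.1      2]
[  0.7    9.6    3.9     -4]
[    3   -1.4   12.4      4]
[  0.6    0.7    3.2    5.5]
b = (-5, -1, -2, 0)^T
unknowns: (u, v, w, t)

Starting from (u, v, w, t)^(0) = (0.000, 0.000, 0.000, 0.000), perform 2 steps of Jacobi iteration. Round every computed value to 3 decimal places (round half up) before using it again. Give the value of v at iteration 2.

Iteration 1:
  u = (-5 - (0.8)·0.000 - (3.1)·0.000 - (2)·0.000) / (6.9) = -0.725
  v = (-1 - (0.7)·0.000 - (3.9)·0.000 - (-4)·0.000) / (9.6) = -0.104
  w = (-2 - (3)·0.000 - (-1.4)·0.000 - (4)·0.000) / (12.4) = -0.161
  t = (0 - (0.6)·0.000 - (0.7)·0.000 - (3.2)·0.000) / (5.5) = 0.000
Iteration 2:
  u = (-5 - (0.8)·-0.104 - (3.1)·-0.161 - (2)·0.000) / (6.9) = -0.640
  v = (-1 - (0.7)·-0.725 - (3.9)·-0.161 - (-4)·0.000) / (9.6) = 0.014
  w = (-2 - (3)·-0.725 - (-1.4)·-0.104 - (4)·0.000) / (12.4) = 0.002
  t = (0 - (0.6)·-0.725 - (0.7)·-0.104 - (3.2)·-0.161) / (5.5) = 0.186

0.014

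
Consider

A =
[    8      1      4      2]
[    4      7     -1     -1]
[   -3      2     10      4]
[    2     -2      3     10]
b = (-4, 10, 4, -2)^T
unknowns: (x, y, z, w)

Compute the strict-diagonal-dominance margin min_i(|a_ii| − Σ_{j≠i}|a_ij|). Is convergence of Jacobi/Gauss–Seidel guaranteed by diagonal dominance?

row 1: |8| − (1+4+2) = 1
row 2: |7| − (4+1+1) = 1
row 3: |10| − (3+2+4) = 1
row 4: |10| − (2+2+3) = 3
minimum over rows = 1 → strictly diagonally dominant (convergence guaranteed)

1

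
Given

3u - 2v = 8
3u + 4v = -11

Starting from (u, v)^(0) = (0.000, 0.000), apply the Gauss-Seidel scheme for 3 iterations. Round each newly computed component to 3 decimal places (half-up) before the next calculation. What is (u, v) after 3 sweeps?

Iteration 1:
  u = (8 - (-2)·0.000) / (3) = 2.667
  v = (-11 - (3)·2.667) / (4) = -4.750
Iteration 2:
  u = (8 - (-2)·-4.750) / (3) = -0.500
  v = (-11 - (3)·-0.500) / (4) = -2.375
Iteration 3:
  u = (8 - (-2)·-2.375) / (3) = 1.083
  v = (-11 - (3)·1.083) / (4) = -3.562

(1.083, -3.562)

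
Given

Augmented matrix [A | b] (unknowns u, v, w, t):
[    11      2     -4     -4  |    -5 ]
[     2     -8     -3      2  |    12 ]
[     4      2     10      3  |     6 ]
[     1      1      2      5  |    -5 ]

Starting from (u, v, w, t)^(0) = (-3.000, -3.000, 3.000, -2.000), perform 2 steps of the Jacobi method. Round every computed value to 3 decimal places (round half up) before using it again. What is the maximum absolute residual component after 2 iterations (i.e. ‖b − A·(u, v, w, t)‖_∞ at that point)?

Iteration 1:
  u = (-5 - (2)·-3.000 - (-4)·3.000 - (-4)·-2.000) / (11) = 0.455
  v = (12 - (2)·-3.000 - (-3)·3.000 - (2)·-2.000) / (-8) = -3.875
  w = (6 - (4)·-3.000 - (2)·-3.000 - (3)·-2.000) / (10) = 3.000
  t = (-5 - (1)·-3.000 - (1)·-3.000 - (2)·3.000) / (5) = -1.000
Iteration 2:
  u = (-5 - (2)·-3.875 - (-4)·3.000 - (-4)·-1.000) / (11) = 0.977
  v = (12 - (2)·0.455 - (-3)·3.000 - (2)·-1.000) / (-8) = -2.761
  w = (6 - (4)·0.455 - (2)·-3.875 - (3)·-1.000) / (10) = 1.493
  t = (-5 - (1)·0.455 - (1)·-3.875 - (2)·3.000) / (5) = -1.516
Residual b − A·x = (-10.317, -4.531, -2.768, 1.378); ∞-norm = 10.317

10.317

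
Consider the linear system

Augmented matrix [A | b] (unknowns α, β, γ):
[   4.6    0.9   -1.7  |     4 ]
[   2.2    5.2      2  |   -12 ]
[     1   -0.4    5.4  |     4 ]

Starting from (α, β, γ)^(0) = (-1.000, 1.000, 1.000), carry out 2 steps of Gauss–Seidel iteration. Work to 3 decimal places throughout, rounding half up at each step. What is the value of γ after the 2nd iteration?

0.215

Iteration 1:
  α = (4 - (0.9)·1.000 - (-1.7)·1.000) / (4.6) = 1.043
  β = (-12 - (2.2)·1.043 - (2)·1.000) / (5.2) = -3.134
  γ = (4 - (1)·1.043 - (-0.4)·-3.134) / (5.4) = 0.315
Iteration 2:
  α = (4 - (0.9)·-3.134 - (-1.7)·0.315) / (4.6) = 1.599
  β = (-12 - (2.2)·1.599 - (2)·0.315) / (5.2) = -3.105
  γ = (4 - (1)·1.599 - (-0.4)·-3.105) / (5.4) = 0.215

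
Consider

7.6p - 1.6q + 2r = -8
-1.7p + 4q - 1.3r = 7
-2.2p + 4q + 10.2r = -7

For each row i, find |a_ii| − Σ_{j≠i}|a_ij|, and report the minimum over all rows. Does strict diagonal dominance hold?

row 1: |7.6| − (1.6+2) = 4
row 2: |4| − (1.7+1.3) = 1
row 3: |10.2| − (2.2+4) = 4
minimum over rows = 1 → strictly diagonally dominant (convergence guaranteed)

1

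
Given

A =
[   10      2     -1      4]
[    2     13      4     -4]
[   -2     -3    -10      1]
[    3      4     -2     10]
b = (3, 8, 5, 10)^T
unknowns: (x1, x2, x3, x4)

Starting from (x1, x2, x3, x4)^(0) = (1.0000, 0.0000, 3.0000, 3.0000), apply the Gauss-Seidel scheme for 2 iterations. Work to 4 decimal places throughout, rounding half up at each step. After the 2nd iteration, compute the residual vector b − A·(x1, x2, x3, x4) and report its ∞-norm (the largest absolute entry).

Iteration 1:
  x1 = (3 - (2)·0.0000 - (-1)·3.0000 - (4)·3.0000) / (10) = -0.6000
  x2 = (8 - (2)·-0.6000 - (4)·3.0000 - (-4)·3.0000) / (13) = 0.7077
  x3 = (5 - (-2)·-0.6000 - (-3)·0.7077 - (1)·3.0000) / (-10) = -0.2923
  x4 = (10 - (3)·-0.6000 - (4)·0.7077 - (-2)·-0.2923) / (10) = 0.8385
Iteration 2:
  x1 = (3 - (2)·0.7077 - (-1)·-0.2923 - (4)·0.8385) / (10) = -0.2062
  x2 = (8 - (2)·-0.2062 - (4)·-0.2923 - (-4)·0.8385) / (13) = 0.9950
  x3 = (5 - (-2)·-0.2062 - (-3)·0.9950 - (1)·0.8385) / (-10) = -0.6734
  x4 = (10 - (3)·-0.2062 - (4)·0.9950 - (-2)·-0.6734) / (10) = 0.5292
Residual b − A·x = (0.2818, 0.2878, 0.3094, -0.0002); ∞-norm = 0.3094

0.3094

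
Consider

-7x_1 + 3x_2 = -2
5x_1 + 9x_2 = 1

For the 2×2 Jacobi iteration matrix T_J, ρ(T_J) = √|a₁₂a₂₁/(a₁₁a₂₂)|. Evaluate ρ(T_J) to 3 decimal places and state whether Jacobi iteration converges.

0.488

a₁₂a₂₁/(a₁₁a₂₂) = (3)·(5) / ((-7)·(9)) = -0.238095
ρ = √|-0.238095| = √0.238095 = 0.488
ρ < 1, so Jacobi converges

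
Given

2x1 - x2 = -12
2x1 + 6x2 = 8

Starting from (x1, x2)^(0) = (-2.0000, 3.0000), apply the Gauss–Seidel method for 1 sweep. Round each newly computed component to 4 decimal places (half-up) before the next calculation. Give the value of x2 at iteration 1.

2.8333

Iteration 1:
  x1 = (-12 - (-1)·3.0000) / (2) = -4.5000
  x2 = (8 - (2)·-4.5000) / (6) = 2.8333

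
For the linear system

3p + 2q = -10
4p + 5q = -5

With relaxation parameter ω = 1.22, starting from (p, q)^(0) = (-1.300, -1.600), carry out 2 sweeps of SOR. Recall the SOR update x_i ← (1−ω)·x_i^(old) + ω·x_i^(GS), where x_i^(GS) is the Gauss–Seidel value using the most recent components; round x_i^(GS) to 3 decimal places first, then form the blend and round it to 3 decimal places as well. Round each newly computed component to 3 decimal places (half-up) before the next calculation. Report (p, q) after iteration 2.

Iteration 1:
  p: GS value = (-10 - (2)·-1.600) / (3) = -2.267;  p ← (1−ω)·-1.300 + ω·-2.267 = -2.480
  q: GS value = (-5 - (4)·-2.480) / (5) = 0.984;  q ← (1−ω)·-1.600 + ω·0.984 = 1.552
Iteration 2:
  p: GS value = (-10 - (2)·1.552) / (3) = -4.368;  p ← (1−ω)·-2.480 + ω·-4.368 = -4.783
  q: GS value = (-5 - (4)·-4.783) / (5) = 2.826;  q ← (1−ω)·1.552 + ω·2.826 = 3.106

(-4.783, 3.106)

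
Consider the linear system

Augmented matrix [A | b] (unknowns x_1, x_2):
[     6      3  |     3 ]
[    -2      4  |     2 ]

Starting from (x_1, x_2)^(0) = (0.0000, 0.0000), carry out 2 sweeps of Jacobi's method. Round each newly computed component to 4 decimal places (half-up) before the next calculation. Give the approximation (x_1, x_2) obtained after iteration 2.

Iteration 1:
  x_1 = (3 - (3)·0.0000) / (6) = 0.5000
  x_2 = (2 - (-2)·0.0000) / (4) = 0.5000
Iteration 2:
  x_1 = (3 - (3)·0.5000) / (6) = 0.2500
  x_2 = (2 - (-2)·0.5000) / (4) = 0.7500

(0.2500, 0.7500)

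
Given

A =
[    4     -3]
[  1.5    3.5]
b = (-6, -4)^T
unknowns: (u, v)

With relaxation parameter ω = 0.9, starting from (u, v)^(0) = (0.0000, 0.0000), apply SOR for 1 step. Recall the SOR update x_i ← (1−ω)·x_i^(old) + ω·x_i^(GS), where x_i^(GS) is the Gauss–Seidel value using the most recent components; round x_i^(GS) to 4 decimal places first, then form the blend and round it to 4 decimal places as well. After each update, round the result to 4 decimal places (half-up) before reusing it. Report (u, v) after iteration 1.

Iteration 1:
  u: GS value = (-6 - (-3)·0.0000) / (4) = -1.5000;  u ← (1−ω)·0.0000 + ω·-1.5000 = -1.3500
  v: GS value = (-4 - (1.5)·-1.3500) / (3.5) = -0.5643;  v ← (1−ω)·0.0000 + ω·-0.5643 = -0.5079

(-1.3500, -0.5079)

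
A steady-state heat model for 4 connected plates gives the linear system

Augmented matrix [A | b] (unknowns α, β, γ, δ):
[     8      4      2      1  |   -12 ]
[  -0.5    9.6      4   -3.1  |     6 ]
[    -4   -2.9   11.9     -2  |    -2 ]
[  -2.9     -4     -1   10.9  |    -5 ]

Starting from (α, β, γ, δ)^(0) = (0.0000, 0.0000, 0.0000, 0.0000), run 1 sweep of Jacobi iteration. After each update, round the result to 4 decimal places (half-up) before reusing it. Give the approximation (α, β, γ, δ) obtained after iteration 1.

(-1.5000, 0.6250, -0.1681, -0.4587)

Iteration 1:
  α = (-12 - (4)·0.0000 - (2)·0.0000 - (1)·0.0000) / (8) = -1.5000
  β = (6 - (-0.5)·0.0000 - (4)·0.0000 - (-3.1)·0.0000) / (9.6) = 0.6250
  γ = (-2 - (-4)·0.0000 - (-2.9)·0.0000 - (-2)·0.0000) / (11.9) = -0.1681
  δ = (-5 - (-2.9)·0.0000 - (-4)·0.0000 - (-1)·0.0000) / (10.9) = -0.4587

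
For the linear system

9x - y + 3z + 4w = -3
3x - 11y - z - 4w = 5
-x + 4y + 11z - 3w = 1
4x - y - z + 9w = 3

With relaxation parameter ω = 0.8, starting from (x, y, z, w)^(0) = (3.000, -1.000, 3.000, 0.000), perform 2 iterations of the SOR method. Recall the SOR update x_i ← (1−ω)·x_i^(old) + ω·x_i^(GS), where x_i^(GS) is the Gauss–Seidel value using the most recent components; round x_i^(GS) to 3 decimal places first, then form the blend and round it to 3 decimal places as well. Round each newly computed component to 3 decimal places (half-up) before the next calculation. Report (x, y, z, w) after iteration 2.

(-0.861, -0.932, 0.561, 0.633)

Iteration 1:
  x: GS value = (-3 - (-1)·-1.000 - (3)·3.000 - (4)·0.000) / (9) = -1.444;  x ← (1−ω)·3.000 + ω·-1.444 = -0.555
  y: GS value = (5 - (3)·-0.555 - (-1)·3.000 - (-4)·0.000) / (-11) = -0.879;  y ← (1−ω)·-1.000 + ω·-0.879 = -0.903
  z: GS value = (1 - (-1)·-0.555 - (4)·-0.903 - (-3)·0.000) / (11) = 0.369;  z ← (1−ω)·3.000 + ω·0.369 = 0.895
  w: GS value = (3 - (4)·-0.555 - (-1)·-0.903 - (-1)·0.895) / (9) = 0.579;  w ← (1−ω)·0.000 + ω·0.579 = 0.463
Iteration 2:
  x: GS value = (-3 - (-1)·-0.903 - (3)·0.895 - (4)·0.463) / (9) = -0.938;  x ← (1−ω)·-0.555 + ω·-0.938 = -0.861
  y: GS value = (5 - (3)·-0.861 - (-1)·0.895 - (-4)·0.463) / (-11) = -0.939;  y ← (1−ω)·-0.903 + ω·-0.939 = -0.932
  z: GS value = (1 - (-1)·-0.861 - (4)·-0.932 - (-3)·0.463) / (11) = 0.478;  z ← (1−ω)·0.895 + ω·0.478 = 0.561
  w: GS value = (3 - (4)·-0.861 - (-1)·-0.932 - (-1)·0.561) / (9) = 0.675;  w ← (1−ω)·0.463 + ω·0.675 = 0.633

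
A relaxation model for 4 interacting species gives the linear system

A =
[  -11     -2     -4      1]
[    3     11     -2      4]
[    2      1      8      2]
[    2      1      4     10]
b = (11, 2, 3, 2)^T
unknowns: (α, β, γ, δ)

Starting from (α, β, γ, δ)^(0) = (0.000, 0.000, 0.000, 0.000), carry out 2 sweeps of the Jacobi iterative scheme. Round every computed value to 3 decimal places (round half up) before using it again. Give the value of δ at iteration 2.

0.232

Iteration 1:
  α = (11 - (-2)·0.000 - (-4)·0.000 - (1)·0.000) / (-11) = -1.000
  β = (2 - (3)·0.000 - (-2)·0.000 - (4)·0.000) / (11) = 0.182
  γ = (3 - (2)·0.000 - (1)·0.000 - (2)·0.000) / (8) = 0.375
  δ = (2 - (2)·0.000 - (1)·0.000 - (4)·0.000) / (10) = 0.200
Iteration 2:
  α = (11 - (-2)·0.182 - (-4)·0.375 - (1)·0.200) / (-11) = -1.151
  β = (2 - (3)·-1.000 - (-2)·0.375 - (4)·0.200) / (11) = 0.450
  γ = (3 - (2)·-1.000 - (1)·0.182 - (2)·0.200) / (8) = 0.552
  δ = (2 - (2)·-1.000 - (1)·0.182 - (4)·0.375) / (10) = 0.232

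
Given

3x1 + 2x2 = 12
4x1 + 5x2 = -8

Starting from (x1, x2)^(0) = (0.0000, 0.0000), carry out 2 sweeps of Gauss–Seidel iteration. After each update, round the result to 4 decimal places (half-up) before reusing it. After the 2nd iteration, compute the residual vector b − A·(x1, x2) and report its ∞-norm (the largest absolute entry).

5.1200

Iteration 1:
  x1 = (12 - (2)·0.0000) / (3) = 4.0000
  x2 = (-8 - (4)·4.0000) / (5) = -4.8000
Iteration 2:
  x1 = (12 - (2)·-4.8000) / (3) = 7.2000
  x2 = (-8 - (4)·7.2000) / (5) = -7.3600
Residual b − A·x = (5.1200, 0.0000); ∞-norm = 5.1200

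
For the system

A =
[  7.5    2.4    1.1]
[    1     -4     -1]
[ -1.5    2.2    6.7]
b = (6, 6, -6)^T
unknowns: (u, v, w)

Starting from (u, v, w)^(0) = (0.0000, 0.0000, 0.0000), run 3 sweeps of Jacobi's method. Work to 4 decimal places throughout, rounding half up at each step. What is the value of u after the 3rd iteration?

Iteration 1:
  u = (6 - (2.4)·0.0000 - (1.1)·0.0000) / (7.5) = 0.8000
  v = (6 - (1)·0.0000 - (-1)·0.0000) / (-4) = -1.5000
  w = (-6 - (-1.5)·0.0000 - (2.2)·0.0000) / (6.7) = -0.8955
Iteration 2:
  u = (6 - (2.4)·-1.5000 - (1.1)·-0.8955) / (7.5) = 1.4113
  v = (6 - (1)·0.8000 - (-1)·-0.8955) / (-4) = -1.0761
  w = (-6 - (-1.5)·0.8000 - (2.2)·-1.5000) / (6.7) = -0.2239
Iteration 3:
  u = (6 - (2.4)·-1.0761 - (1.1)·-0.2239) / (7.5) = 1.1772
  v = (6 - (1)·1.4113 - (-1)·-0.2239) / (-4) = -1.0912
  w = (-6 - (-1.5)·1.4113 - (2.2)·-1.0761) / (6.7) = -0.2262

1.1772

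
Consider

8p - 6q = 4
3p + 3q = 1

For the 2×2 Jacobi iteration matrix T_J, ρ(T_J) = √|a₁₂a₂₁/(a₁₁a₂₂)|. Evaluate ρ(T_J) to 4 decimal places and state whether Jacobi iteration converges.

a₁₂a₂₁/(a₁₁a₂₂) = (-6)·(3) / ((8)·(3)) = -0.750000
ρ = √|-0.750000| = √0.750000 = 0.8660
ρ < 1, so Jacobi converges

0.8660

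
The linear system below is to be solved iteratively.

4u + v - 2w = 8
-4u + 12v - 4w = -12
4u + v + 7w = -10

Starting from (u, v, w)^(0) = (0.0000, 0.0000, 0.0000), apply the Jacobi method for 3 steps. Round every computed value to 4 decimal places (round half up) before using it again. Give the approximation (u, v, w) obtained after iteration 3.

(0.9881, -1.2976, -2.1905)

Iteration 1:
  u = (8 - (1)·0.0000 - (-2)·0.0000) / (4) = 2.0000
  v = (-12 - (-4)·0.0000 - (-4)·0.0000) / (12) = -1.0000
  w = (-10 - (4)·0.0000 - (1)·0.0000) / (7) = -1.4286
Iteration 2:
  u = (8 - (1)·-1.0000 - (-2)·-1.4286) / (4) = 1.5357
  v = (-12 - (-4)·2.0000 - (-4)·-1.4286) / (12) = -0.8095
  w = (-10 - (4)·2.0000 - (1)·-1.0000) / (7) = -2.4286
Iteration 3:
  u = (8 - (1)·-0.8095 - (-2)·-2.4286) / (4) = 0.9881
  v = (-12 - (-4)·1.5357 - (-4)·-2.4286) / (12) = -1.2976
  w = (-10 - (4)·1.5357 - (1)·-0.8095) / (7) = -2.1905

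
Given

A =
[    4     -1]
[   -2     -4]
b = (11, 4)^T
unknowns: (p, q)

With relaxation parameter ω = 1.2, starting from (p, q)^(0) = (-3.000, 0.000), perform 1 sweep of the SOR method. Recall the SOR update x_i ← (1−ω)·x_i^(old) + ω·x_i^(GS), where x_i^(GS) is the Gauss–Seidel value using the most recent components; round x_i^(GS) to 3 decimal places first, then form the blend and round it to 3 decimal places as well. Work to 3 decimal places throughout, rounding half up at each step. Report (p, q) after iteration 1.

Iteration 1:
  p: GS value = (11 - (-1)·0.000) / (4) = 2.750;  p ← (1−ω)·-3.000 + ω·2.750 = 3.900
  q: GS value = (4 - (-2)·3.900) / (-4) = -2.950;  q ← (1−ω)·0.000 + ω·-2.950 = -3.540

(3.900, -3.540)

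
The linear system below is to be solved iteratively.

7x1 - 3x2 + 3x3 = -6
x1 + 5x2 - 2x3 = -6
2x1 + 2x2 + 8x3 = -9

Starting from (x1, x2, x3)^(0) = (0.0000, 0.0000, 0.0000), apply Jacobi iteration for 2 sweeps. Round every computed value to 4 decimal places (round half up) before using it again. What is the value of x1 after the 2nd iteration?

-0.8893

Iteration 1:
  x1 = (-6 - (-3)·0.0000 - (3)·0.0000) / (7) = -0.8571
  x2 = (-6 - (1)·0.0000 - (-2)·0.0000) / (5) = -1.2000
  x3 = (-9 - (2)·0.0000 - (2)·0.0000) / (8) = -1.1250
Iteration 2:
  x1 = (-6 - (-3)·-1.2000 - (3)·-1.1250) / (7) = -0.8893
  x2 = (-6 - (1)·-0.8571 - (-2)·-1.1250) / (5) = -1.4786
  x3 = (-9 - (2)·-0.8571 - (2)·-1.2000) / (8) = -0.6107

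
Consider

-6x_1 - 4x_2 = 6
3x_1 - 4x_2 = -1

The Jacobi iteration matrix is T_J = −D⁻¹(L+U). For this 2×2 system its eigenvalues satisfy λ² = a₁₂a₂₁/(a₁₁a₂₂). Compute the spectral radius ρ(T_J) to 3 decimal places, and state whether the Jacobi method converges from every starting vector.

0.707

a₁₂a₂₁/(a₁₁a₂₂) = (-4)·(3) / ((-6)·(-4)) = -0.500000
ρ = √|-0.500000| = √0.500000 = 0.707
ρ < 1, so Jacobi converges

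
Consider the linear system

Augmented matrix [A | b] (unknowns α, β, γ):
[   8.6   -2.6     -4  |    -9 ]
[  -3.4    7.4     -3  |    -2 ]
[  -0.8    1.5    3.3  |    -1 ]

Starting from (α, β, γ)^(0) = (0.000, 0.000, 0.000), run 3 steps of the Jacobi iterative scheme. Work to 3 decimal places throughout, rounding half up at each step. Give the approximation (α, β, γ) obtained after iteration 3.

(-1.513, -1.029, -0.213)

Iteration 1:
  α = (-9 - (-2.6)·0.000 - (-4)·0.000) / (8.6) = -1.047
  β = (-2 - (-3.4)·0.000 - (-3)·0.000) / (7.4) = -0.270
  γ = (-1 - (-0.8)·0.000 - (1.5)·0.000) / (3.3) = -0.303
Iteration 2:
  α = (-9 - (-2.6)·-0.270 - (-4)·-0.303) / (8.6) = -1.269
  β = (-2 - (-3.4)·-1.047 - (-3)·-0.303) / (7.4) = -0.874
  γ = (-1 - (-0.8)·-1.047 - (1.5)·-0.270) / (3.3) = -0.434
Iteration 3:
  α = (-9 - (-2.6)·-0.874 - (-4)·-0.434) / (8.6) = -1.513
  β = (-2 - (-3.4)·-1.269 - (-3)·-0.434) / (7.4) = -1.029
  γ = (-1 - (-0.8)·-1.269 - (1.5)·-0.874) / (3.3) = -0.213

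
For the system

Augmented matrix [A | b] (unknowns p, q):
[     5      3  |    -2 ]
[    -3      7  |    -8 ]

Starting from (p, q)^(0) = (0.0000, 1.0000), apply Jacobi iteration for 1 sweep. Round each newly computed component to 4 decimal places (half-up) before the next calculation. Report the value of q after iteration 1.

-1.1429

Iteration 1:
  p = (-2 - (3)·1.0000) / (5) = -1.0000
  q = (-8 - (-3)·0.0000) / (7) = -1.1429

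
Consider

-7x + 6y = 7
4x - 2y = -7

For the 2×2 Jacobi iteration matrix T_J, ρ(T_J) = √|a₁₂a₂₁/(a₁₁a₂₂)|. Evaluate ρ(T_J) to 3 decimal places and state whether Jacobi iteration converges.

1.309

a₁₂a₂₁/(a₁₁a₂₂) = (6)·(4) / ((-7)·(-2)) = 1.714286
ρ = √|1.714286| = √1.714286 = 1.309
ρ > 1, so Jacobi diverges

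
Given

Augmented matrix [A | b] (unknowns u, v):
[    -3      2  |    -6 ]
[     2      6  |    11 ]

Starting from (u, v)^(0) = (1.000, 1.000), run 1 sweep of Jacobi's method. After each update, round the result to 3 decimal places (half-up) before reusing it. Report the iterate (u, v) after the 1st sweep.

Iteration 1:
  u = (-6 - (2)·1.000) / (-3) = 2.667
  v = (11 - (2)·1.000) / (6) = 1.500

(2.667, 1.500)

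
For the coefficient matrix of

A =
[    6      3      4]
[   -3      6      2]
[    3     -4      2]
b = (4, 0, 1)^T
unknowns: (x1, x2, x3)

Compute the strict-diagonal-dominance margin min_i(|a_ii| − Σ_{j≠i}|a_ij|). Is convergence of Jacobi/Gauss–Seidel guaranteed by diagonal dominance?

-5

row 1: |6| − (3+4) = -1
row 2: |6| − (3+2) = 1
row 3: |2| − (3+4) = -5
minimum over rows = -5 → not strictly diagonally dominant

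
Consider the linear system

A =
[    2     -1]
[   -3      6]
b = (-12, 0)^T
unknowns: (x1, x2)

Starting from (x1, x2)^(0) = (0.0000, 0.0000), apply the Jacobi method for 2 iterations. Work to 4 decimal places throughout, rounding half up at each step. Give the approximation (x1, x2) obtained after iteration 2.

(-6.0000, -3.0000)

Iteration 1:
  x1 = (-12 - (-1)·0.0000) / (2) = -6.0000
  x2 = (0 - (-3)·0.0000) / (6) = 0.0000
Iteration 2:
  x1 = (-12 - (-1)·0.0000) / (2) = -6.0000
  x2 = (0 - (-3)·-6.0000) / (6) = -3.0000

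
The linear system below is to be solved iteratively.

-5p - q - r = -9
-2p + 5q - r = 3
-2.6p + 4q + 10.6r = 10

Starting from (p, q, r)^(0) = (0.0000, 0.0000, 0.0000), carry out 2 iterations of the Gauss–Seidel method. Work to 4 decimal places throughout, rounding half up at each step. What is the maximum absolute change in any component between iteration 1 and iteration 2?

0.4414

Iteration 1:
  p = (-9 - (-1)·0.0000 - (-1)·0.0000) / (-5) = 1.8000
  q = (3 - (-2)·1.8000 - (-1)·0.0000) / (5) = 1.3200
  r = (10 - (-2.6)·1.8000 - (4)·1.3200) / (10.6) = 0.8868
Iteration 2:
  p = (-9 - (-1)·1.3200 - (-1)·0.8868) / (-5) = 1.3586
  q = (3 - (-2)·1.3586 - (-1)·0.8868) / (5) = 1.3208
  r = (10 - (-2.6)·1.3586 - (4)·1.3208) / (10.6) = 0.7782
Change: (-0.4414, 0.0008, -0.1086) → max |·| = 0.4414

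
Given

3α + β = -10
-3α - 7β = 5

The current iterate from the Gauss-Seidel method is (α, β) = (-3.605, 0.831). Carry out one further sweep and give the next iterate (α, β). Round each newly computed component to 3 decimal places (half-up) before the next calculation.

One sweep:
  α = (-10 - (1)·0.831) / (3) = -3.610
  β = (5 - (-3)·-3.610) / (-7) = 0.833

(-3.610, 0.833)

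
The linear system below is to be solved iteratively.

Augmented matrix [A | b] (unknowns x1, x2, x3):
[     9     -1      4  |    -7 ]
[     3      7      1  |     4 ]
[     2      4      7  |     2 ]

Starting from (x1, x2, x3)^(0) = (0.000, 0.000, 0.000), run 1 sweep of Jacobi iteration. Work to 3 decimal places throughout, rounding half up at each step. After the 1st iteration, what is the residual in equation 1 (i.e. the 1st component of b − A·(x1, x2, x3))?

-0.571

Iteration 1:
  x1 = (-7 - (-1)·0.000 - (4)·0.000) / (9) = -0.778
  x2 = (4 - (3)·0.000 - (1)·0.000) / (7) = 0.571
  x3 = (2 - (2)·0.000 - (4)·0.000) / (7) = 0.286
Residual b − A·x = (-0.571, 2.051, -0.730)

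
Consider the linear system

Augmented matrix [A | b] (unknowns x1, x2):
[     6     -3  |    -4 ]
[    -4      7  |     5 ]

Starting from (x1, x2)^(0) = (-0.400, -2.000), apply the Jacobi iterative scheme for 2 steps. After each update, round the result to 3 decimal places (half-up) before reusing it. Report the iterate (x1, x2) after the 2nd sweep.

(-0.424, -0.238)

Iteration 1:
  x1 = (-4 - (-3)·-2.000) / (6) = -1.667
  x2 = (5 - (-4)·-0.400) / (7) = 0.486
Iteration 2:
  x1 = (-4 - (-3)·0.486) / (6) = -0.424
  x2 = (5 - (-4)·-1.667) / (7) = -0.238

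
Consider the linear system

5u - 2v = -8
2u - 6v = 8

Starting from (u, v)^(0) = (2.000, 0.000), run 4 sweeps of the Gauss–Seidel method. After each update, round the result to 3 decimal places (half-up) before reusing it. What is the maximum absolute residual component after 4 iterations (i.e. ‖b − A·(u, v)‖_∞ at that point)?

0.006

Iteration 1:
  u = (-8 - (-2)·0.000) / (5) = -1.600
  v = (8 - (2)·-1.600) / (-6) = -1.867
Iteration 2:
  u = (-8 - (-2)·-1.867) / (5) = -2.347
  v = (8 - (2)·-2.347) / (-6) = -2.116
Iteration 3:
  u = (-8 - (-2)·-2.116) / (5) = -2.446
  v = (8 - (2)·-2.446) / (-6) = -2.149
Iteration 4:
  u = (-8 - (-2)·-2.149) / (5) = -2.460
  v = (8 - (2)·-2.460) / (-6) = -2.153
Residual b − A·x = (-0.006, 0.002); ∞-norm = 0.006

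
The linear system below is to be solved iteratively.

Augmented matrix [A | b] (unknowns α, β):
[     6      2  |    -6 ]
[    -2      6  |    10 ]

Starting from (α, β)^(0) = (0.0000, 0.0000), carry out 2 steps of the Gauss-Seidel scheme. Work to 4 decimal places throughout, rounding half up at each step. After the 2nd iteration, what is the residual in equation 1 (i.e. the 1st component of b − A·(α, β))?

0.2960

Iteration 1:
  α = (-6 - (2)·0.0000) / (6) = -1.0000
  β = (10 - (-2)·-1.0000) / (6) = 1.3333
Iteration 2:
  α = (-6 - (2)·1.3333) / (6) = -1.4444
  β = (10 - (-2)·-1.4444) / (6) = 1.1852
Residual b − A·x = (0.2960, 0.0000)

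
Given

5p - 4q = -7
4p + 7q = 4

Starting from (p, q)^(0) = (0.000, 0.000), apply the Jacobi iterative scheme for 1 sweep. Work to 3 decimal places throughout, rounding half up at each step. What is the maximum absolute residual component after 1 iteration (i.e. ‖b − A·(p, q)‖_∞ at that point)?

Iteration 1:
  p = (-7 - (-4)·0.000) / (5) = -1.400
  q = (4 - (4)·0.000) / (7) = 0.571
Residual b − A·x = (2.284, 5.603); ∞-norm = 5.603

5.603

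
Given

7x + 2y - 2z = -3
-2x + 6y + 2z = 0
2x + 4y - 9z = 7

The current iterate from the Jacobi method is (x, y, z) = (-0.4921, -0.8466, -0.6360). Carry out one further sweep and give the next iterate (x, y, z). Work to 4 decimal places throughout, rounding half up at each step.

One sweep:
  x = (-3 - (2)·-0.8466 - (-2)·-0.6360) / (7) = -0.3684
  y = (0 - (-2)·-0.4921 - (2)·-0.6360) / (6) = 0.0480
  z = (7 - (2)·-0.4921 - (4)·-0.8466) / (-9) = -1.2634

(-0.3684, 0.0480, -1.2634)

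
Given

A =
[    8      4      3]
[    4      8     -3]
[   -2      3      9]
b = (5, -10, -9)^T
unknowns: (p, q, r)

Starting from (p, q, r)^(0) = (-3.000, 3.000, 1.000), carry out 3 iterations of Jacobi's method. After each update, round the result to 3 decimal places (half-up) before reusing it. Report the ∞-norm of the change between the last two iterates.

Iteration 1:
  p = (5 - (4)·3.000 - (3)·1.000) / (8) = -1.250
  q = (-10 - (4)·-3.000 - (-3)·1.000) / (8) = 0.625
  r = (-9 - (-2)·-3.000 - (3)·3.000) / (9) = -2.667
Iteration 2:
  p = (5 - (4)·0.625 - (3)·-2.667) / (8) = 1.313
  q = (-10 - (4)·-1.250 - (-3)·-2.667) / (8) = -1.625
  r = (-9 - (-2)·-1.250 - (3)·0.625) / (9) = -1.486
Iteration 3:
  p = (5 - (4)·-1.625 - (3)·-1.486) / (8) = 1.995
  q = (-10 - (4)·1.313 - (-3)·-1.486) / (8) = -2.464
  r = (-9 - (-2)·1.313 - (3)·-1.625) / (9) = -0.167
Change: (0.682, -0.839, 1.319) → max |·| = 1.319

1.319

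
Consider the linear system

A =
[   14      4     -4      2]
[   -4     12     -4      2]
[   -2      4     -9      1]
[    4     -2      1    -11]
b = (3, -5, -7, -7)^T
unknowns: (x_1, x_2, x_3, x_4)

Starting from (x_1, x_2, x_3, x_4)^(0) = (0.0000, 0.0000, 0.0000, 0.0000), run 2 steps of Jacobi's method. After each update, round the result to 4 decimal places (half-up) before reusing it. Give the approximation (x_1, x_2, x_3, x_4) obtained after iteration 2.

Iteration 1:
  x_1 = (3 - (4)·0.0000 - (-4)·0.0000 - (2)·0.0000) / (14) = 0.2143
  x_2 = (-5 - (-4)·0.0000 - (-4)·0.0000 - (2)·0.0000) / (12) = -0.4167
  x_3 = (-7 - (-2)·0.0000 - (4)·0.0000 - (1)·0.0000) / (-9) = 0.7778
  x_4 = (-7 - (4)·0.0000 - (-2)·0.0000 - (1)·0.0000) / (-11) = 0.6364
Iteration 2:
  x_1 = (3 - (4)·-0.4167 - (-4)·0.7778 - (2)·0.6364) / (14) = 0.4647
  x_2 = (-5 - (-4)·0.2143 - (-4)·0.7778 - (2)·0.6364) / (12) = -0.1920
  x_3 = (-7 - (-2)·0.2143 - (4)·-0.4167 - (1)·0.6364) / (-9) = 0.6157
  x_4 = (-7 - (4)·0.2143 - (-2)·-0.4167 - (1)·0.7778) / (-11) = 0.8608

(0.4647, -0.1920, 0.6157, 0.8608)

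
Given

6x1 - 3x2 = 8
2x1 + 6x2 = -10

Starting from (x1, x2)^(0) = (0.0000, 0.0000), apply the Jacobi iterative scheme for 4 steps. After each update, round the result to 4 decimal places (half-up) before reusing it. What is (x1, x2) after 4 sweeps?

Iteration 1:
  x1 = (8 - (-3)·0.0000) / (6) = 1.3333
  x2 = (-10 - (2)·0.0000) / (6) = -1.6667
Iteration 2:
  x1 = (8 - (-3)·-1.6667) / (6) = 0.5000
  x2 = (-10 - (2)·1.3333) / (6) = -2.1111
Iteration 3:
  x1 = (8 - (-3)·-2.1111) / (6) = 0.2778
  x2 = (-10 - (2)·0.5000) / (6) = -1.8333
Iteration 4:
  x1 = (8 - (-3)·-1.8333) / (6) = 0.4167
  x2 = (-10 - (2)·0.2778) / (6) = -1.7593

(0.4167, -1.7593)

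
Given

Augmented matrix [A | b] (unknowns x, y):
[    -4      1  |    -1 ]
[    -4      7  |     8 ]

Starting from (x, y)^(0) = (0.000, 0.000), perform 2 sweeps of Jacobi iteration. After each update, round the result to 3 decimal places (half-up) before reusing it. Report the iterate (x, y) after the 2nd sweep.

Iteration 1:
  x = (-1 - (1)·0.000) / (-4) = 0.250
  y = (8 - (-4)·0.000) / (7) = 1.143
Iteration 2:
  x = (-1 - (1)·1.143) / (-4) = 0.536
  y = (8 - (-4)·0.250) / (7) = 1.286

(0.536, 1.286)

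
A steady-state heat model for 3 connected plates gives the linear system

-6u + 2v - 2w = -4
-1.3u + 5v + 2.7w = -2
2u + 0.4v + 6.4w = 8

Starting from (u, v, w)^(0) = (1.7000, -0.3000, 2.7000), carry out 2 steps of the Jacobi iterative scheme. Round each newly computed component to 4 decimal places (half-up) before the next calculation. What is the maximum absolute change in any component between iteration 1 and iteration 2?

Iteration 1:
  u = (-4 - (2)·-0.3000 - (-2)·2.7000) / (-6) = -0.3333
  v = (-2 - (-1.3)·1.7000 - (2.7)·2.7000) / (5) = -1.4160
  w = (8 - (2)·1.7000 - (0.4)·-0.3000) / (6.4) = 0.7375
Iteration 2:
  u = (-4 - (2)·-1.4160 - (-2)·0.7375) / (-6) = -0.0512
  v = (-2 - (-1.3)·-0.3333 - (2.7)·0.7375) / (5) = -0.8849
  w = (8 - (2)·-0.3333 - (0.4)·-1.4160) / (6.4) = 1.4427
Change: (0.2821, 0.5311, 0.7052) → max |·| = 0.7052

0.7052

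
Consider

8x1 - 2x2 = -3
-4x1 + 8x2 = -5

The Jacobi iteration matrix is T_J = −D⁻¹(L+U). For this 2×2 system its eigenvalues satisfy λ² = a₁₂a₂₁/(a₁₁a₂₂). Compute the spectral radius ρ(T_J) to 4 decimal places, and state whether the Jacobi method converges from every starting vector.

0.3536

a₁₂a₂₁/(a₁₁a₂₂) = (-2)·(-4) / ((8)·(8)) = 0.125000
ρ = √|0.125000| = √0.125000 = 0.3536
ρ < 1, so Jacobi converges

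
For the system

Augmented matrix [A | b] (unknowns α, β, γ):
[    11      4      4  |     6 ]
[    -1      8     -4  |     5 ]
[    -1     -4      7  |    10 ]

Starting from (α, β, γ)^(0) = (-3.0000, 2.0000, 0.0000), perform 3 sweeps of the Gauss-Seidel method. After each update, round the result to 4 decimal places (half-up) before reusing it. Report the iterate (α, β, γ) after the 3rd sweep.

Iteration 1:
  α = (6 - (4)·2.0000 - (4)·0.0000) / (11) = -0.1818
  β = (5 - (-1)·-0.1818 - (-4)·0.0000) / (8) = 0.6023
  γ = (10 - (-1)·-0.1818 - (-4)·0.6023) / (7) = 1.7468
Iteration 2:
  α = (6 - (4)·0.6023 - (4)·1.7468) / (11) = -0.3088
  β = (5 - (-1)·-0.3088 - (-4)·1.7468) / (8) = 1.4598
  γ = (10 - (-1)·-0.3088 - (-4)·1.4598) / (7) = 2.2186
Iteration 3:
  α = (6 - (4)·1.4598 - (4)·2.2186) / (11) = -0.7921
  β = (5 - (-1)·-0.7921 - (-4)·2.2186) / (8) = 1.6353
  γ = (10 - (-1)·-0.7921 - (-4)·1.6353) / (7) = 2.2499

(-0.7921, 1.6353, 2.2499)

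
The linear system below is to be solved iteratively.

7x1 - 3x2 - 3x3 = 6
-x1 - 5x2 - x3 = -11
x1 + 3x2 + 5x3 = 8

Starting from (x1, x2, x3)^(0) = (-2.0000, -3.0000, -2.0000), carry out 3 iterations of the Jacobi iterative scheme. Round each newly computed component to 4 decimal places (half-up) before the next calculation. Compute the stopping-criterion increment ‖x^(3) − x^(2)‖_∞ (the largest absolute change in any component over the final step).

Iteration 1:
  x1 = (6 - (-3)·-3.0000 - (-3)·-2.0000) / (7) = -1.2857
  x2 = (-11 - (-1)·-2.0000 - (-1)·-2.0000) / (-5) = 3.0000
  x3 = (8 - (1)·-2.0000 - (3)·-3.0000) / (5) = 3.8000
Iteration 2:
  x1 = (6 - (-3)·3.0000 - (-3)·3.8000) / (7) = 3.7714
  x2 = (-11 - (-1)·-1.2857 - (-1)·3.8000) / (-5) = 1.6971
  x3 = (8 - (1)·-1.2857 - (3)·3.0000) / (5) = 0.0571
Iteration 3:
  x1 = (6 - (-3)·1.6971 - (-3)·0.0571) / (7) = 1.6089
  x2 = (-11 - (-1)·3.7714 - (-1)·0.0571) / (-5) = 1.4343
  x3 = (8 - (1)·3.7714 - (3)·1.6971) / (5) = -0.1725
Change: (-2.1625, -0.2628, -0.2296) → max |·| = 2.1625

2.1625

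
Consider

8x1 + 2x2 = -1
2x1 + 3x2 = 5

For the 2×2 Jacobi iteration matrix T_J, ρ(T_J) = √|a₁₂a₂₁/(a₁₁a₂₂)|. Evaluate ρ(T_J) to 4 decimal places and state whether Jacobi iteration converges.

0.4082

a₁₂a₂₁/(a₁₁a₂₂) = (2)·(2) / ((8)·(3)) = 0.166667
ρ = √|0.166667| = √0.166667 = 0.4082
ρ < 1, so Jacobi converges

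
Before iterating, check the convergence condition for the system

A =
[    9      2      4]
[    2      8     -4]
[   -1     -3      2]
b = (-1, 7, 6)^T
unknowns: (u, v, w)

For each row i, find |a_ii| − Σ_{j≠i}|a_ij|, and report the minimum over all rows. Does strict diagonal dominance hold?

-2

row 1: |9| − (2+4) = 3
row 2: |8| − (2+4) = 2
row 3: |2| − (1+3) = -2
minimum over rows = -2 → not strictly diagonally dominant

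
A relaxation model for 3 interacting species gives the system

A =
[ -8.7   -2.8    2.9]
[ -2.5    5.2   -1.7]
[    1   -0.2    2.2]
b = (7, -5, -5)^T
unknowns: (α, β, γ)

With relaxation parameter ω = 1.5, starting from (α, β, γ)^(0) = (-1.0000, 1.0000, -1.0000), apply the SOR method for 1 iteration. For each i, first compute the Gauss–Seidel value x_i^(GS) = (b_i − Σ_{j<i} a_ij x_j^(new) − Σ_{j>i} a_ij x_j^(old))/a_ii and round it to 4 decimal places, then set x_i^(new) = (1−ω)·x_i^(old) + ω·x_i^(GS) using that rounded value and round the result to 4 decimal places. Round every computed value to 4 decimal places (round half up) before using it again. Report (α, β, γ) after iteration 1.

Iteration 1:
  α: GS value = (7 - (-2.8)·1.0000 - (2.9)·-1.0000) / (-8.7) = -1.4598;  α ← (1−ω)·-1.0000 + ω·-1.4598 = -1.6897
  β: GS value = (-5 - (-2.5)·-1.6897 - (-1.7)·-1.0000) / (5.2) = -2.1008;  β ← (1−ω)·1.0000 + ω·-2.1008 = -3.6512
  γ: GS value = (-5 - (1)·-1.6897 - (-0.2)·-3.6512) / (2.2) = -1.8366;  γ ← (1−ω)·-1.0000 + ω·-1.8366 = -2.2549

(-1.6897, -3.6512, -2.2549)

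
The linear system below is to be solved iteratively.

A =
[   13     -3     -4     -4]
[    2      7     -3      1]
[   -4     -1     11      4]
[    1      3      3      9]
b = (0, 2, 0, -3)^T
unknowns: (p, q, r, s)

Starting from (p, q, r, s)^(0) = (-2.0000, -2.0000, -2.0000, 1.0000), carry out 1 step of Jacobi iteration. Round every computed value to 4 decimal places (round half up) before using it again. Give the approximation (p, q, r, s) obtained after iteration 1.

(-0.7692, -0.1429, -1.2727, 1.2222)

Iteration 1:
  p = (0 - (-3)·-2.0000 - (-4)·-2.0000 - (-4)·1.0000) / (13) = -0.7692
  q = (2 - (2)·-2.0000 - (-3)·-2.0000 - (1)·1.0000) / (7) = -0.1429
  r = (0 - (-4)·-2.0000 - (-1)·-2.0000 - (4)·1.0000) / (11) = -1.2727
  s = (-3 - (1)·-2.0000 - (3)·-2.0000 - (3)·-2.0000) / (9) = 1.2222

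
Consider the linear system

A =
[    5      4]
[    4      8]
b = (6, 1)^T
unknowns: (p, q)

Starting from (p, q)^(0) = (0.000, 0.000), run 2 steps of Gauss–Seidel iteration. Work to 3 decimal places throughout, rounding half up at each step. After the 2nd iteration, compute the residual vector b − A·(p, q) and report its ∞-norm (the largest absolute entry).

0.760

Iteration 1:
  p = (6 - (4)·0.000) / (5) = 1.200
  q = (1 - (4)·1.200) / (8) = -0.475
Iteration 2:
  p = (6 - (4)·-0.475) / (5) = 1.580
  q = (1 - (4)·1.580) / (8) = -0.665
Residual b − A·x = (0.760, 0.000); ∞-norm = 0.760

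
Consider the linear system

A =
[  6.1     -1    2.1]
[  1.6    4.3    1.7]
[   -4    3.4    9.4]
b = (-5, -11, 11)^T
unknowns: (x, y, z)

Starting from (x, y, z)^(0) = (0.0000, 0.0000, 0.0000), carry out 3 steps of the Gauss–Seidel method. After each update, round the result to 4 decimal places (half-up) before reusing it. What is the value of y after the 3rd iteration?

Iteration 1:
  x = (-5 - (-1)·0.0000 - (2.1)·0.0000) / (6.1) = -0.8197
  y = (-11 - (1.6)·-0.8197 - (1.7)·0.0000) / (4.3) = -2.2531
  z = (11 - (-4)·-0.8197 - (3.4)·-2.2531) / (9.4) = 1.6364
Iteration 2:
  x = (-5 - (-1)·-2.2531 - (2.1)·1.6364) / (6.1) = -1.7524
  y = (-11 - (1.6)·-1.7524 - (1.7)·1.6364) / (4.3) = -2.5530
  z = (11 - (-4)·-1.7524 - (3.4)·-2.5530) / (9.4) = 1.3479
Iteration 3:
  x = (-5 - (-1)·-2.5530 - (2.1)·1.3479) / (6.1) = -1.7022
  y = (-11 - (1.6)·-1.7022 - (1.7)·1.3479) / (4.3) = -2.4577
  z = (11 - (-4)·-1.7022 - (3.4)·-2.4577) / (9.4) = 1.3348

-2.4577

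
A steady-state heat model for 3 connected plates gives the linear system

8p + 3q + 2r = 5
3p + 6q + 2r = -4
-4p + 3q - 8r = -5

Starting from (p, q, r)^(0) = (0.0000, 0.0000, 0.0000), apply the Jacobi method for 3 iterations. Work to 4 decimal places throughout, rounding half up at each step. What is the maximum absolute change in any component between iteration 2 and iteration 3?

0.3359

Iteration 1:
  p = (5 - (3)·0.0000 - (2)·0.0000) / (8) = 0.6250
  q = (-4 - (3)·0.0000 - (2)·0.0000) / (6) = -0.6667
  r = (-5 - (-4)·0.0000 - (3)·0.0000) / (-8) = 0.6250
Iteration 2:
  p = (5 - (3)·-0.6667 - (2)·0.6250) / (8) = 0.7188
  q = (-4 - (3)·0.6250 - (2)·0.6250) / (6) = -1.1875
  r = (-5 - (-4)·0.6250 - (3)·-0.6667) / (-8) = 0.0625
Iteration 3:
  p = (5 - (3)·-1.1875 - (2)·0.0625) / (8) = 1.0547
  q = (-4 - (3)·0.7188 - (2)·0.0625) / (6) = -1.0469
  r = (-5 - (-4)·0.7188 - (3)·-1.1875) / (-8) = -0.1797
Change: (0.3359, 0.1406, -0.2422) → max |·| = 0.3359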